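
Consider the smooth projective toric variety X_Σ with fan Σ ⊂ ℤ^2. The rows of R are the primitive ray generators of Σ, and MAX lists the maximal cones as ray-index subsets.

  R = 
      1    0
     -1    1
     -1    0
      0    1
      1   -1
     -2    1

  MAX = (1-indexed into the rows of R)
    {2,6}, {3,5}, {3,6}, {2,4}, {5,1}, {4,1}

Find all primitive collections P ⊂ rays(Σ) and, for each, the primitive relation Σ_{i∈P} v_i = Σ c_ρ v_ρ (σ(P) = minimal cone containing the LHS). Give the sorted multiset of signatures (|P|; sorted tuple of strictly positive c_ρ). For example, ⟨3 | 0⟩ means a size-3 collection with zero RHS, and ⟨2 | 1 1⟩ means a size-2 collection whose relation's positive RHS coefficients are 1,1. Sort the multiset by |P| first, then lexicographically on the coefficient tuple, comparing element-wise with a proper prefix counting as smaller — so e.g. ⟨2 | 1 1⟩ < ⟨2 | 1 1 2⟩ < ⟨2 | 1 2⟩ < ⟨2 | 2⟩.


Σ has 9 primitive collections:

  P={1,3}:  v_{1} + v_{3} = 0 — sig = ⟨2 | 0⟩
  P={2,5}:  v_{2} + v_{5} = 0 — sig = ⟨2 | 0⟩
  P={1,2}:  v_{1} + v_{2} = v_{4} — sig = ⟨2 | 1⟩
  P={1,6}:  v_{1} + v_{6} = v_{2} — sig = ⟨2 | 1⟩
  P={2,3}:  v_{2} + v_{3} = v_{6} — sig = ⟨2 | 1⟩
  P={3,4}:  v_{3} + v_{4} = v_{2} — sig = ⟨2 | 1⟩
  P={4,5}:  v_{4} + v_{5} = v_{1} — sig = ⟨2 | 1⟩
  P={5,6}:  v_{5} + v_{6} = v_{3} — sig = ⟨2 | 1⟩
  P={4,6}:  v_{4} + v_{6} = 2·v_{2} — sig = ⟨2 | 2⟩

so the primitive-relation signature multiset is
{ ⟨2 | 0⟩ ×2,  ⟨2 | 1⟩ ×6,  ⟨2 | 2⟩ }


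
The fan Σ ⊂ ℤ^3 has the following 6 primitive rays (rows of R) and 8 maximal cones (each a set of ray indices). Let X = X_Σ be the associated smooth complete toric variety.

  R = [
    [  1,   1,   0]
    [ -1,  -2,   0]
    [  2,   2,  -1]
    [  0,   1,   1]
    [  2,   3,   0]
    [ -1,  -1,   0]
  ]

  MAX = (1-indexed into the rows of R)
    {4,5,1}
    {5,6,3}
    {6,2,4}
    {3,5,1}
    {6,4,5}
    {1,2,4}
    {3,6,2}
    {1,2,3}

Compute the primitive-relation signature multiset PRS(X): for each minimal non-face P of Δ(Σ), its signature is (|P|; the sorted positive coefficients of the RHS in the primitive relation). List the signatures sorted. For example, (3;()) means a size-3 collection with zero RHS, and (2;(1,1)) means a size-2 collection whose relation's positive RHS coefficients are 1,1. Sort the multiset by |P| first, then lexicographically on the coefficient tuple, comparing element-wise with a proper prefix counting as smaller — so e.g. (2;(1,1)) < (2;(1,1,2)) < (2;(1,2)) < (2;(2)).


|primitive collections| = 3. Relations:

  P={1,6}:  v_{1} + v_{6} = 0 ; sig = (2;())
  P={2,5}:  v_{2} + v_{5} = v_{1} ; sig = (2;(1))
  P={3,4}:  v_{3} + v_{4} = v_{5} ; sig = (2;(1))

Sorted signature multiset PRS(X):
[(2;()), (2;(1)), (2;(1))]


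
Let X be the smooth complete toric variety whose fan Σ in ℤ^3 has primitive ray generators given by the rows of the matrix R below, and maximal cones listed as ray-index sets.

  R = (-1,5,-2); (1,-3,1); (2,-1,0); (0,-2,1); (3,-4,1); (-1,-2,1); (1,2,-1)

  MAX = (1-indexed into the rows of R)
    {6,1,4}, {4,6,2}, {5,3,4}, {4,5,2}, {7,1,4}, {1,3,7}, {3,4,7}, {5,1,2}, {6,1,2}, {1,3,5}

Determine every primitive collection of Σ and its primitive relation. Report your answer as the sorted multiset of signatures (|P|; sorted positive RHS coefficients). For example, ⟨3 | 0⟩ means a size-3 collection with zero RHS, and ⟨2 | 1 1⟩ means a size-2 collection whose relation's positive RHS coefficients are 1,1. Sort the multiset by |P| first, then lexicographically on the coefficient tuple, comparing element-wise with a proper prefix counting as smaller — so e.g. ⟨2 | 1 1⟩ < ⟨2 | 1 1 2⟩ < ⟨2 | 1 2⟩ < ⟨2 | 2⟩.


The 9 primitive collections of Σ (r=7, n=3):

  P={6,7}:  v_{6} + v_{7} = 0  ⇒ sig = ⟨2 | 0⟩
  P={2,3}:  v_{2} + v_{3} = v_{5}  ⇒ sig = ⟨2 | 1⟩
  P={2,7}:  v_{2} + v_{7} = v_{3}  ⇒ sig = ⟨2 | 1⟩
  P={3,6}:  v_{3} + v_{6} = v_{2}  ⇒ sig = ⟨2 | 1⟩
  P={5,6}:  v_{5} + v_{6} = 2·v_{2}  ⇒ sig = ⟨2 | 2⟩
  P={5,7}:  v_{5} + v_{7} = 2·v_{3}  ⇒ sig = ⟨2 | 2⟩
  P={1,2,4}:  v_{1} + v_{2} + v_{4} = 0  ⇒ sig = ⟨3 | 0⟩
  P={1,3,4}:  v_{1} + v_{3} + v_{4} = v_{7}  ⇒ sig = ⟨3 | 1⟩
  P={1,4,5}:  v_{1} + v_{4} + v_{5} = v_{3}  ⇒ sig = ⟨3 | 1⟩

Sorted signature multiset PRS(X):
    ⟨2 | 0⟩
    ⟨2 | 1⟩
    ⟨2 | 1⟩
    ⟨2 | 1⟩
    ⟨2 | 2⟩
    ⟨2 | 2⟩
    ⟨3 | 0⟩
    ⟨3 | 1⟩
    ⟨3 | 1⟩


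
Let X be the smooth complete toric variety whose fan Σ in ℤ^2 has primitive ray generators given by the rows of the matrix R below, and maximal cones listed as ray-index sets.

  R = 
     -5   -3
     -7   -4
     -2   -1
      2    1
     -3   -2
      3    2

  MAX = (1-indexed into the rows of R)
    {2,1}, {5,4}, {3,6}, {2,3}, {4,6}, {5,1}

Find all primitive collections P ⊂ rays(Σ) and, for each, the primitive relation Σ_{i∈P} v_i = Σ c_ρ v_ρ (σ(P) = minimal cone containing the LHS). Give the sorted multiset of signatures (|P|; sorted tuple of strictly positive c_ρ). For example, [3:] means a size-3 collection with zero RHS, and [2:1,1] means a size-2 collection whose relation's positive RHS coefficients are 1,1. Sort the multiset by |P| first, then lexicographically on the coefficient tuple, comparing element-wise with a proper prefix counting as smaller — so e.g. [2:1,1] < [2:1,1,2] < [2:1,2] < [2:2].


Minimal non-faces — 9 found among 6 rays, 6 max cones:

  {3,4}:  v_{3} + v_{4} = 0  ⟹  sig = [2:]
  {5,6}:  v_{5} + v_{6} = 0  ⟹  sig = [2:]
  {1,3}:  v_{1} + v_{3} = v_{2}  ⟹  sig = [2:1]
  {1,4}:  v_{1} + v_{4} = v_{5}  ⟹  sig = [2:1]
  {1,6}:  v_{1} + v_{6} = v_{3}  ⟹  sig = [2:1]
  {2,4}:  v_{2} + v_{4} = v_{1}  ⟹  sig = [2:1]
  {3,5}:  v_{3} + v_{5} = v_{1}  ⟹  sig = [2:1]
  {2,5}:  v_{2} + v_{5} = 2·v_{1}  ⟹  sig = [2:2]
  {2,6}:  v_{2} + v_{6} = 2·v_{3}  ⟹  sig = [2:2]

so the primitive-relation signature multiset is
    [2:]
    [2:]
    [2:1]
    [2:1]
    [2:1]
    [2:1]
    [2:1]
    [2:2]
    [2:2]


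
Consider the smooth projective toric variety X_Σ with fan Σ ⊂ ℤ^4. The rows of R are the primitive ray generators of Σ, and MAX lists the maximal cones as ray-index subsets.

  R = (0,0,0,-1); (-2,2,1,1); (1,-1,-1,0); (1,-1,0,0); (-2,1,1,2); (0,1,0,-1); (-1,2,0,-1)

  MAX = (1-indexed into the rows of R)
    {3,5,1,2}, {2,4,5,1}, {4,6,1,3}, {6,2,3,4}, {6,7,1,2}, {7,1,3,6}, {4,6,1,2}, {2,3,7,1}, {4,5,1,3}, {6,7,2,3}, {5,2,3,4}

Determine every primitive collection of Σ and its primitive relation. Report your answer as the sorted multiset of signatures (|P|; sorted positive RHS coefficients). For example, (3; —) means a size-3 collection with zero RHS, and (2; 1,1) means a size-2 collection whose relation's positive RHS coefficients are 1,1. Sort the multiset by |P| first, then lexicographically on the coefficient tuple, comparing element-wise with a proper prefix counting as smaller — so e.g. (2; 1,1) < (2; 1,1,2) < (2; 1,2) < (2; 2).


Δ(Σ) — 7 vertices, 5 min non-faces:

  {4,7}:  v_{4} + v_{7} = v_{6}  so sig = (2; 1)
  {5,6}:  v_{5} + v_{6} = v_{2}  so sig = (2; 1)
  {5,7}:  v_{5} + v_{7} = v_{1} + 2·v_{2} + v_{3}  so sig = (2; 1,1,2)
  {1,2,3,4}:  v_{1} + v_{2} + v_{3} + v_{4} = 0  so sig = (4; —)
  {1,2,3,6}:  v_{1} + v_{2} + v_{3} + v_{6} = v_{7}  so sig = (4; 1)

Sorted signature multiset PRS(X):
    |P|=2: 3 collections, coeffs (1), (1), (1,1,2)
    |P|=4: 2 collections, coeffs (), (1)


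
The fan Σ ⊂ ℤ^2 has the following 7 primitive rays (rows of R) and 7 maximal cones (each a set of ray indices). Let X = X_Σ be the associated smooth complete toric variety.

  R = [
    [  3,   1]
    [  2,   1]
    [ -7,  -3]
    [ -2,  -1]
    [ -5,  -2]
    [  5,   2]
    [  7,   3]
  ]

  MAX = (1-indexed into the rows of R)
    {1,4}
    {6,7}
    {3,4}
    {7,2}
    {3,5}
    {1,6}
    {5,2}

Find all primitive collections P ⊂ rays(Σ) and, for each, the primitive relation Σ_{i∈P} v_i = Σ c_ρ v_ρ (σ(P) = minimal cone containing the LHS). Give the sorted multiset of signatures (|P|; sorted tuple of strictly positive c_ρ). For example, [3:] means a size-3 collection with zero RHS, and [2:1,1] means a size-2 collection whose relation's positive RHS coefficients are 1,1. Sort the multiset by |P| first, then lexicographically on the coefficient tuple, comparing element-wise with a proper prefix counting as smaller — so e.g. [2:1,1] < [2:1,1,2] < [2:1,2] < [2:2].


Primitive collections (14):

  • {2,4}:  v_{2} + v_{4} = 0  ⇒ sig = [2:]
  • {3,7}:  v_{3} + v_{7} = 0  ⇒ sig = [2:]
  • {5,6}:  v_{5} + v_{6} = 0  ⇒ sig = [2:]
  • {1,2}:  v_{1} + v_{2} = v_{6}  ⇒ sig = [2:1]
  • {1,5}:  v_{1} + v_{5} = v_{4}  ⇒ sig = [2:1]
  • {2,3}:  v_{2} + v_{3} = v_{5}  ⇒ sig = [2:1]
  • {2,6}:  v_{2} + v_{6} = v_{7}  ⇒ sig = [2:1]
  • {3,6}:  v_{3} + v_{6} = v_{4}  ⇒ sig = [2:1]
  • {4,5}:  v_{4} + v_{5} = v_{3}  ⇒ sig = [2:1]
  • {4,6}:  v_{4} + v_{6} = v_{1}  ⇒ sig = [2:1]
  • {4,7}:  v_{4} + v_{7} = v_{6}  ⇒ sig = [2:1]
  • {5,7}:  v_{5} + v_{7} = v_{2}  ⇒ sig = [2:1]
  • {1,3}:  v_{1} + v_{3} = 2·v_{4}  ⇒ sig = [2:2]
  • {1,7}:  v_{1} + v_{7} = 2·v_{6}  ⇒ sig = [2:2]

so the primitive-relation signature multiset is
{ [2:] ×3,  [2:1] ×9,  [2:2] ×2 }


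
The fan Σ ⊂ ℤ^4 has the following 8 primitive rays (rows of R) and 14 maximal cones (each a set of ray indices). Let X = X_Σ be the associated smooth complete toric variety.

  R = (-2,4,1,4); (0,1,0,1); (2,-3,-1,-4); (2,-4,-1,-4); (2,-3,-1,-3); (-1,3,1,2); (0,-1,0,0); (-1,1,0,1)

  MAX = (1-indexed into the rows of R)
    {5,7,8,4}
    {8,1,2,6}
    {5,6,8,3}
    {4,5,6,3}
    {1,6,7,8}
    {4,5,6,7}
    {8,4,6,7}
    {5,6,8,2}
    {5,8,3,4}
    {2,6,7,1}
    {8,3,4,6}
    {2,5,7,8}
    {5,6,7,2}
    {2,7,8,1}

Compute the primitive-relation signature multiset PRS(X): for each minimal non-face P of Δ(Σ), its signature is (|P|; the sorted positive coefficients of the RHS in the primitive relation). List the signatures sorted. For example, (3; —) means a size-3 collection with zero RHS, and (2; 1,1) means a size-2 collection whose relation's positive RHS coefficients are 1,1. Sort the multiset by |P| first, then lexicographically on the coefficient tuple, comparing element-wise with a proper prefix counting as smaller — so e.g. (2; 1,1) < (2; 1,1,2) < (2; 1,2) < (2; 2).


|primitive collections| = 9. Relations:

  P={1,4}:  v_{1} + v_{4} = 0  →  sig = (2; —)
  P={1,5}:  v_{1} + v_{5} = v_{2}  →  sig = (2; 1)
  P={2,4}:  v_{2} + v_{4} = v_{5}  →  sig = (2; 1)
  P={3,7}:  v_{3} + v_{7} = v_{4}  →  sig = (2; 1)
  P={1,3}:  v_{1} + v_{3} = v_{5} + v_{6} + v_{8}  →  sig = (2; 1,1,1)
  P={2,3}:  v_{2} + v_{3} = 2·v_{5} + v_{6} + v_{8}  →  sig = (2; 1,1,2)
  P={5,6,7,8}:  v_{5} + v_{6} + v_{7} + v_{8} = 0  →  sig = (4; —)
  P={2,6,7,8}:  v_{2} + v_{6} + v_{7} + v_{8} = v_{1}  →  sig = (4; 1)
  P={4,5,6,8}:  v_{4} + v_{5} + v_{6} + v_{8} = v_{3}  →  sig = (4; 1)

Sorted signature multiset PRS(X):
{ (2; —),  (2; 1) ×3,  (2; 1,1,1),  (2; 1,1,2),  (4; —),  (4; 1) ×2 }


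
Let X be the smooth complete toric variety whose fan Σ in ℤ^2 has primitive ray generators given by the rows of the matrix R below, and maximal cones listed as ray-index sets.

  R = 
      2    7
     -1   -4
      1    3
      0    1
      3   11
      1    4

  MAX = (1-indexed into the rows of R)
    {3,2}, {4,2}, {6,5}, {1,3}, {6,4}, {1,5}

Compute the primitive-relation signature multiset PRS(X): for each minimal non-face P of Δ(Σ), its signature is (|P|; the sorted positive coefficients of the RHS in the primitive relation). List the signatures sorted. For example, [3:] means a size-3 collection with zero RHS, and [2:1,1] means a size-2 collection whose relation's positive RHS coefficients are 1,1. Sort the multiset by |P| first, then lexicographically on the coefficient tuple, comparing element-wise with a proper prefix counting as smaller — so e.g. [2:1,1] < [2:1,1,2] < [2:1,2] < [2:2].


Primitive collections (9):

  P={2,6}:  v_{2} + v_{6} = 0  ⟹  sig = [2:]
  P={1,2}:  v_{1} + v_{2} = v_{3}  ⟹  sig = [2:1]
  P={1,6}:  v_{1} + v_{6} = v_{5}  ⟹  sig = [2:1]
  P={2,5}:  v_{2} + v_{5} = v_{1}  ⟹  sig = [2:1]
  P={3,4}:  v_{3} + v_{4} = v_{6}  ⟹  sig = [2:1]
  P={3,6}:  v_{3} + v_{6} = v_{1}  ⟹  sig = [2:1]
  P={1,4}:  v_{1} + v_{4} = 2·v_{6}  ⟹  sig = [2:2]
  P={3,5}:  v_{3} + v_{5} = 2·v_{1}  ⟹  sig = [2:2]
  P={4,5}:  v_{4} + v_{5} = 3·v_{6}  ⟹  sig = [2:3]

so the primitive-relation signature multiset is
{ [2:],  [2:1] ×5,  [2:2] ×2,  [2:3] }


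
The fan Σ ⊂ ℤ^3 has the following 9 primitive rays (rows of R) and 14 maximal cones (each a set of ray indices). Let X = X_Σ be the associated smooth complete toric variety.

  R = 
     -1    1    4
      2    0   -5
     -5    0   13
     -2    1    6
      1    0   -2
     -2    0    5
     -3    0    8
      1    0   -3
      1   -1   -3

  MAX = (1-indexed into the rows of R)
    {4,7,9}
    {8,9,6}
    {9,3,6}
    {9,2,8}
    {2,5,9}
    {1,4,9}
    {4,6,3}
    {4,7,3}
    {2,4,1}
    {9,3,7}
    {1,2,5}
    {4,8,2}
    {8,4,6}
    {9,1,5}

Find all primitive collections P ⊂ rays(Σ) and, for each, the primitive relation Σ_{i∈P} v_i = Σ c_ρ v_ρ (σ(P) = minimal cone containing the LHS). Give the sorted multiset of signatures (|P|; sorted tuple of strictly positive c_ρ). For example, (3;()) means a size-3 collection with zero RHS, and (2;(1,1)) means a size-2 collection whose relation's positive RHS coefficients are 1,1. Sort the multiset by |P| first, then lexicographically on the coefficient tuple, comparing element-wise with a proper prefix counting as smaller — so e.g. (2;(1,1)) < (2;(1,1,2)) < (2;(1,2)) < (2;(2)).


The 20 primitive collections of Σ (r=9, n=3):

  {2,6}:  v_{2} + v_{6} = 0  so sig = (2;())
  {2,3}:  v_{2} + v_{3} = v_{7}  so sig = (2;(1))
  {4,5}:  v_{4} + v_{5} = v_{1}  so sig = (2;(1))
  {5,8}:  v_{5} + v_{8} = v_{2}  so sig = (2;(1))
  {6,7}:  v_{6} + v_{7} = v_{3}  so sig = (2;(1))
  {7,8}:  v_{7} + v_{8} = v_{6}  so sig = (2;(1))
  {1,8}:  v_{1} + v_{8} = v_{2} + v_{4}  so sig = (2;(1,1))
  {2,7}:  v_{2} + v_{7} = v_{4} + v_{9}  so sig = (2;(1,1))
  {5,6}:  v_{5} + v_{6} = v_{4} + v_{9}  so sig = (2;(1,1))
  {3,5}:  v_{3} + v_{5} = v_{4} + v_{7} + v_{9}  so sig = (2;(1,1,1))
  {1,3}:  v_{1} + v_{3} = 2·v_{4} + v_{7} + v_{9}  so sig = (2;(1,1,2))
  {1,6}:  v_{1} + v_{6} = 2·v_{4} + v_{9}  so sig = (2;(1,2))
  {3,8}:  v_{3} + v_{8} = 2·v_{6}  so sig = (2;(2))
  {5,7}:  v_{5} + v_{7} = 2·v_{4} + 2·v_{9}  so sig = (2;(2,2))
  {1,7}:  v_{1} + v_{7} = 3·v_{4} + 2·v_{9}  so sig = (2;(2,3))
  {4,8,9}:  v_{4} + v_{8} + v_{9} = 0  so sig = (3;())
  {2,4,9}:  v_{2} + v_{4} + v_{9} = v_{5}  so sig = (3;(1))
  {4,6,9}:  v_{4} + v_{6} + v_{9} = v_{7}  so sig = (3;(1))
  {1,2,9}:  v_{1} + v_{2} + v_{9} = 2·v_{5}  so sig = (3;(2))
  {3,4,9}:  v_{3} + v_{4} + v_{9} = 2·v_{7}  so sig = (3;(2))

so the primitive-relation signature multiset is
[(2;()), (2;(1)), (2;(1)), (2;(1)), (2;(1)), (2;(1)), (2;(1,1)), (2;(1,1)), (2;(1,1)), (2;(1,1,1)), (2;(1,1,2)), (2;(1,2)), (2;(2)), (2;(2,2)), (2;(2,3)), (3;()), (3;(1)), (3;(1)), (3;(2)), (3;(2))]


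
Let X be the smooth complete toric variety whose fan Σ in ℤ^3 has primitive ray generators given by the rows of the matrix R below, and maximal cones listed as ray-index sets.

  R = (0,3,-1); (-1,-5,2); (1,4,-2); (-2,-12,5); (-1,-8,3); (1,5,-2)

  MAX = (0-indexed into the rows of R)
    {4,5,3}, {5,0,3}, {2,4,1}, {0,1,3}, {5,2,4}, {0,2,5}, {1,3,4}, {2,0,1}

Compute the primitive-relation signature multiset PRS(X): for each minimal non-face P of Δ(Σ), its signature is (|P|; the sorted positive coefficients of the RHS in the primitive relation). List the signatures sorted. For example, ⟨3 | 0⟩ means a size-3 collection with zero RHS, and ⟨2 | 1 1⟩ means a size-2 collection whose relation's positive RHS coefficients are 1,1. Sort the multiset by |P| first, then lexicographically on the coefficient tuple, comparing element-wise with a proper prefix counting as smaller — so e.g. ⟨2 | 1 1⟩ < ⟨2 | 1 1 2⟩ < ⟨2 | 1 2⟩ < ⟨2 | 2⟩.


3 minimal non-faces of Δ(Σ) (on 6 rays):

  P = {1,5}:  v_{1} + v_{5} = 0  ⇒ sig = ⟨2 | 0⟩
  P = {0,4}:  v_{0} + v_{4} = v_{1}  ⇒ sig = ⟨2 | 1⟩
  P = {2,3}:  v_{2} + v_{3} = v_{4}  ⇒ sig = ⟨2 | 1⟩

Sorted signature multiset PRS(X):
    |P|=2: 3 collections, coeffs (), (1), (1)


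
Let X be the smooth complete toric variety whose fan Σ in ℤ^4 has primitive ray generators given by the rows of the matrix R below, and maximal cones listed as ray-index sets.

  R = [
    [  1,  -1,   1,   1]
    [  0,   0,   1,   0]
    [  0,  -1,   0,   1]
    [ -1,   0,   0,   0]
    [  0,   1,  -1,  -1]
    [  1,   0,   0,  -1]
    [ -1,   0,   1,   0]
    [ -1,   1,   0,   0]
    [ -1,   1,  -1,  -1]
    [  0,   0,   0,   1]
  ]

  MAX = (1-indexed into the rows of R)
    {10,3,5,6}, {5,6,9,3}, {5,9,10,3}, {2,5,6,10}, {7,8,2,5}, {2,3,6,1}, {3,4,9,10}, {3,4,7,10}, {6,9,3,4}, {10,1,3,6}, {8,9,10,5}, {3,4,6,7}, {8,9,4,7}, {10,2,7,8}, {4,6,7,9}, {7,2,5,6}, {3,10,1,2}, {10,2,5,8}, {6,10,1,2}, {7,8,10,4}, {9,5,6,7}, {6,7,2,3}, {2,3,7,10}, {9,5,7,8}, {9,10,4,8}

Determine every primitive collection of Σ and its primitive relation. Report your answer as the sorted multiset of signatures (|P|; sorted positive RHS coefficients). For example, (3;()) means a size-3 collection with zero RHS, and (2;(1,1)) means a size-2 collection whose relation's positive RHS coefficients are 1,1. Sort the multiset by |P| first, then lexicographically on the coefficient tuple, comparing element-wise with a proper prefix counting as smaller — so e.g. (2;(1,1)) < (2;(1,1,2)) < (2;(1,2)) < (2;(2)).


Primitive collections (19):

  P={1,9}:  v_{1} + v_{9} = 0  ⇒ sig = (2;())
  P={2,4}:  v_{2} + v_{4} = v_{7}  ⇒ sig = (2;(1))
  P={4,5}:  v_{4} + v_{5} = v_{9}  ⇒ sig = (2;(1))
  P={1,4}:  v_{1} + v_{4} = v_{2} + v_{3}  ⇒ sig = (2;(1,1))
  P={1,5}:  v_{1} + v_{5} = v_{6} + v_{10}  ⇒ sig = (2;(1,1))
  P={1,8}:  v_{1} + v_{8} = v_{2} + v_{10}  ⇒ sig = (2;(1,1))
  P={2,9}:  v_{2} + v_{9} = v_{5} + v_{7}  ⇒ sig = (2;(1,1))
  P={3,8}:  v_{3} + v_{8} = v_{4} + v_{10}  ⇒ sig = (2;(1,1))
  P={6,8}:  v_{6} + v_{8} = v_{2} + v_{5}  ⇒ sig = (2;(1,1))
  P={1,7}:  v_{1} + v_{7} = 2·v_{2} + v_{3}  ⇒ sig = (2;(1,2))
  P={2,3,5}:  v_{2} + v_{3} + v_{5} = 0  ⇒ sig = (3;())
  P={4,6,10}:  v_{4} + v_{6} + v_{10} = 0  ⇒ sig = (3;())
  P={3,5,7}:  v_{3} + v_{5} + v_{7} = v_{4}  ⇒ sig = (3;(1))
  P={5,7,10}:  v_{5} + v_{7} + v_{10} = v_{8}  ⇒ sig = (3;(1))
  P={6,7,10}:  v_{6} + v_{7} + v_{10} = v_{2}  ⇒ sig = (3;(1))
  P={6,9,10}:  v_{6} + v_{9} + v_{10} = v_{5}  ⇒ sig = (3;(1))
  P={7,9,10}:  v_{7} + v_{9} + v_{10} = v_{4} + v_{8}  ⇒ sig = (3;(1,1))
  P={3,7,9}:  v_{3} + v_{7} + v_{9} = 2·v_{4}  ⇒ sig = (3;(2))
  P={2,3,6,10}:  v_{2} + v_{3} + v_{6} + v_{10} = v_{1}  ⇒ sig = (4;(1))

Sorted signature multiset PRS(X):
    (2;())
    (2;(1))
    (2;(1))
    (2;(1,1))
    (2;(1,1))
    (2;(1,1))
    (2;(1,1))
    (2;(1,1))
    (2;(1,1))
    (2;(1,2))
    (3;())
    (3;())
    (3;(1))
    (3;(1))
    (3;(1))
    (3;(1))
    (3;(1,1))
    (3;(2))
    (4;(1))


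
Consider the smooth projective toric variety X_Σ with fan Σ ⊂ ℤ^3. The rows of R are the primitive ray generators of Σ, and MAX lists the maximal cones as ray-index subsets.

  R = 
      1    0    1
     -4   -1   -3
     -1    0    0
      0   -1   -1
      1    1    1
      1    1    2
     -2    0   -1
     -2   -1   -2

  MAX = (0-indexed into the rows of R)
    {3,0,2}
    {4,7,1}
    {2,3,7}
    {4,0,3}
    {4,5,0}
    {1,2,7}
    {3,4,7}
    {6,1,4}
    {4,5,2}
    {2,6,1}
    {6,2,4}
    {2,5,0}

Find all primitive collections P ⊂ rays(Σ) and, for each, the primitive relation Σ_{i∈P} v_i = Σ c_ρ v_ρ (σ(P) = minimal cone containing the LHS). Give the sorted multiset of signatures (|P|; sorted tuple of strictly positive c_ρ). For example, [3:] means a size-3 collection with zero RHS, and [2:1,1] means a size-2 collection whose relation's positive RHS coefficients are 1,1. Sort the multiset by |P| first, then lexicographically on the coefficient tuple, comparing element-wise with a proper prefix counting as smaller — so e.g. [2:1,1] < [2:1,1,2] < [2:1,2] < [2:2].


The 14 primitive collections of Σ (r=8, n=3):

  • {0,6}:  v_{0} + v_{6} = v_{2}  →  sig = [2:1]
  • {3,5}:  v_{3} + v_{5} = v_{0}  →  sig = [2:1]
  • {3,6}:  v_{3} + v_{6} = v_{7}  →  sig = [2:1]
  • {5,7}:  v_{5} + v_{7} = v_{2}  →  sig = [2:1]
  • {6,7}:  v_{6} + v_{7} = v_{1}  →  sig = [2:1]
  • {0,1}:  v_{0} + v_{1} = v_{2} + v_{7}  →  sig = [2:1,1]
  • {0,7}:  v_{0} + v_{7} = v_{2} + v_{3}  →  sig = [2:1,1]
  • {1,5}:  v_{1} + v_{5} = v_{2} + v_{6}  →  sig = [2:1,1]
  • {5,6}:  v_{5} + v_{6} = 2·v_{2} + v_{4}  →  sig = [2:1,2]
  • {1,3}:  v_{1} + v_{3} = 2·v_{7}  →  sig = [2:2]
  • {2,3,4}:  v_{2} + v_{3} + v_{4} = 0  →  sig = [3:]
  • {0,2,4}:  v_{0} + v_{2} + v_{4} = v_{5}  →  sig = [3:1]
  • {2,4,7}:  v_{2} + v_{4} + v_{7} = v_{6}  →  sig = [3:1]
  • {1,2,4}:  v_{1} + v_{2} + v_{4} = 2·v_{6}  →  sig = [3:2]

so the primitive-relation signature multiset is
{ [2:1] ×5,  [2:1,1] ×3,  [2:1,2],  [2:2],  [3:],  [3:1] ×2,  [3:2] }


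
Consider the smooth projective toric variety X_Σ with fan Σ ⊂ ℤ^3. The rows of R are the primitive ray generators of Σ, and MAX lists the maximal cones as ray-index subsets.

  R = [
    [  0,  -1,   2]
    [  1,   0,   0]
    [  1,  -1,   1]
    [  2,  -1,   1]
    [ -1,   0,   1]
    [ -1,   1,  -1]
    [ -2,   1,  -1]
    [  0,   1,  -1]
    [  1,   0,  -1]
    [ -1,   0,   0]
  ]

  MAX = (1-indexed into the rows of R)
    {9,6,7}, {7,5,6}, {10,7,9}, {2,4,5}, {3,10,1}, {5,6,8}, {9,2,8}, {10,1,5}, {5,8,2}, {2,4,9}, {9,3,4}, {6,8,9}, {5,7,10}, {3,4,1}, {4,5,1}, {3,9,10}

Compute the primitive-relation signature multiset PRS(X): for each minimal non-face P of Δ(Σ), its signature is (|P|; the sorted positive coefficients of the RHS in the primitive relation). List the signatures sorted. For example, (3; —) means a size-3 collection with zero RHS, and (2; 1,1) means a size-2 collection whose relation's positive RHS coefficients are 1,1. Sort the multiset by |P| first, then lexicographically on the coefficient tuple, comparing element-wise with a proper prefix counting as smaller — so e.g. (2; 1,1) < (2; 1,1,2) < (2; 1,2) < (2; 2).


Minimal non-faces — 21 found among 10 rays, 16 max cones:

  • {2,10}:  v_{2} + v_{10} = 0  ⇒ sig = (2; —)
  • {3,6}:  v_{3} + v_{6} = 0  ⇒ sig = (2; —)
  • {4,7}:  v_{4} + v_{7} = 0  ⇒ sig = (2; —)
  • {5,9}:  v_{5} + v_{9} = 0  ⇒ sig = (2; —)
  • {1,6}:  v_{1} + v_{6} = v_{5}  ⇒ sig = (2; 1)
  • {1,9}:  v_{1} + v_{9} = v_{3}  ⇒ sig = (2; 1)
  • {2,3}:  v_{2} + v_{3} = v_{4}  ⇒ sig = (2; 1)
  • {2,6}:  v_{2} + v_{6} = v_{8}  ⇒ sig = (2; 1)
  • {2,7}:  v_{2} + v_{7} = v_{6}  ⇒ sig = (2; 1)
  • {3,5}:  v_{3} + v_{5} = v_{1}  ⇒ sig = (2; 1)
  • {3,7}:  v_{3} + v_{7} = v_{10}  ⇒ sig = (2; 1)
  • {3,8}:  v_{3} + v_{8} = v_{2}  ⇒ sig = (2; 1)
  • {4,6}:  v_{4} + v_{6} = v_{2}  ⇒ sig = (2; 1)
  • {4,10}:  v_{4} + v_{10} = v_{3}  ⇒ sig = (2; 1)
  • {6,10}:  v_{6} + v_{10} = v_{7}  ⇒ sig = (2; 1)
  • {8,10}:  v_{8} + v_{10} = v_{6}  ⇒ sig = (2; 1)
  • {1,2}:  v_{1} + v_{2} = v_{4} + v_{5}  ⇒ sig = (2; 1,1)
  • {1,7}:  v_{1} + v_{7} = v_{5} + v_{10}  ⇒ sig = (2; 1,1)
  • {1,8}:  v_{1} + v_{8} = v_{2} + v_{5}  ⇒ sig = (2; 1,1)
  • {4,8}:  v_{4} + v_{8} = 2·v_{2}  ⇒ sig = (2; 2)
  • {7,8}:  v_{7} + v_{8} = 2·v_{6}  ⇒ sig = (2; 2)

Signatures (|P|; sorted positive RHS coefficients), sorted:
    |P|=2: 21 collections, coeffs (), (), (), (), (1), (1), (1), (1), (1), (1), (1), (1), (1), (1), (1), (1), (1,1), (1,1), (1,1), (2), (2)


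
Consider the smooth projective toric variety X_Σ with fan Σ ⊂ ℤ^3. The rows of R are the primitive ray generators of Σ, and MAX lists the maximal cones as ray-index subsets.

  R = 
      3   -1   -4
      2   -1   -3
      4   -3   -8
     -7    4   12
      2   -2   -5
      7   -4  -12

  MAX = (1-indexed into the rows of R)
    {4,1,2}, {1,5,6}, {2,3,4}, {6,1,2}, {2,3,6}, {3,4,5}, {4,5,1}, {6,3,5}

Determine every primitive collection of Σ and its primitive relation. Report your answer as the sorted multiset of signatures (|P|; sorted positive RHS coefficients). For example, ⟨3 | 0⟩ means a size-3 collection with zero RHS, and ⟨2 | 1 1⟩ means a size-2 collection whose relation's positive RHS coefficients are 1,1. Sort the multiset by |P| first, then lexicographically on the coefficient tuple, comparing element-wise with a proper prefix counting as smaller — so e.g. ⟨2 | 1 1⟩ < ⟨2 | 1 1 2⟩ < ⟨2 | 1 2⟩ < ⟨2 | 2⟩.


3 collections generate NE(X_Σ); each relation:

  • {4,6}:  v_{4} + v_{6} = 0  →  sig = ⟨2 | 0⟩
  • {1,3}:  v_{1} + v_{3} = v_{6}  →  sig = ⟨2 | 1⟩
  • {2,5}:  v_{2} + v_{5} = v_{3}  →  sig = ⟨2 | 1⟩

Sorted signature multiset PRS(X):
    |P|=2: 3 collections, coeffs (), (1), (1)


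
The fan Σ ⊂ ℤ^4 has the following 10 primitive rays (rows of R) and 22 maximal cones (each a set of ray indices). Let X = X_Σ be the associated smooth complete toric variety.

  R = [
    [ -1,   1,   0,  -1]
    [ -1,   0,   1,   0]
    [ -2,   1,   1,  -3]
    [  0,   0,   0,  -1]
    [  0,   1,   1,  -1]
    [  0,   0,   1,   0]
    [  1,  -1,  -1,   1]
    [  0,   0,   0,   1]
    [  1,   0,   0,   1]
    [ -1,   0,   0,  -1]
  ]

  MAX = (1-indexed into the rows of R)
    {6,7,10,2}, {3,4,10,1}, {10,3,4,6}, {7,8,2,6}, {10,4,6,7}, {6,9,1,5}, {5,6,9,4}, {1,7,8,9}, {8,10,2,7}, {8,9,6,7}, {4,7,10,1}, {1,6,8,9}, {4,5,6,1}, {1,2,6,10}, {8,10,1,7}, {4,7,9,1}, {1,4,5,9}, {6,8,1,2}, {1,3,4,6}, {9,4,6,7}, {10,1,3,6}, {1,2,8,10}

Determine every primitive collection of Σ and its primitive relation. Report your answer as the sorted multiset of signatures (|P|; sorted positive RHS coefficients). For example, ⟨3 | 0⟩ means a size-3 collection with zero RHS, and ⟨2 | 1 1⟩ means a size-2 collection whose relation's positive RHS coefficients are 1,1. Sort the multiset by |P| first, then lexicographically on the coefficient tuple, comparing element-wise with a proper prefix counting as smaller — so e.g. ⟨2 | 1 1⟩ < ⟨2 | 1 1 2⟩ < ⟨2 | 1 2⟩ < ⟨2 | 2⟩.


Δ(Σ) — 10 vertices, 18 min non-faces:

  {4,8}:  v_{4} + v_{8} = 0 — sig = ⟨2 | 0⟩
  {9,10}:  v_{9} + v_{10} = 0 — sig = ⟨2 | 0⟩
  {2,4}:  v_{2} + v_{4} = v_{6} + v_{10} — sig = ⟨2 | 1 1⟩
  {2,9}:  v_{2} + v_{9} = v_{6} + v_{8} — sig = ⟨2 | 1 1⟩
  {3,7}:  v_{3} + v_{7} = v_{4} + v_{10} — sig = ⟨2 | 1 1⟩
  {5,7}:  v_{5} + v_{7} = v_{4} + v_{9} — sig = ⟨2 | 1 1⟩
  {3,8}:  v_{3} + v_{8} = v_{1} + v_{6} + v_{10} — sig = ⟨2 | 1 1 1⟩
  {3,9}:  v_{3} + v_{9} = v_{1} + v_{4} + v_{6} — sig = ⟨2 | 1 1 1⟩
  {5,8}:  v_{5} + v_{8} = v_{1} + v_{6} + v_{9} — sig = ⟨2 | 1 1 1⟩
  {5,10}:  v_{5} + v_{10} = v_{1} + v_{4} + v_{6} — sig = ⟨2 | 1 1 1⟩
  {2,5}:  v_{2} + v_{5} = v_{1} + 2·v_{6} — sig = ⟨2 | 1 2⟩
  {2,3}:  v_{2} + v_{3} = v_{1} + 2·v_{6} + 2·v_{10} — sig = ⟨2 | 1 2 2⟩
  {3,5}:  v_{3} + v_{5} = 2·v_{1} + 2·v_{4} + 2·v_{6} — sig = ⟨2 | 2 2 2⟩
  {1,6,7}:  v_{1} + v_{6} + v_{7} = 0 — sig = ⟨3 | 0⟩
  {6,8,10}:  v_{6} + v_{8} + v_{10} = v_{2} — sig = ⟨3 | 1⟩
  {1,2,7}:  v_{1} + v_{2} + v_{7} = v_{8} + v_{10} — sig = ⟨3 | 1 1⟩
  {1,4,6,9}:  v_{1} + v_{4} + v_{6} + v_{9} = v_{5} — sig = ⟨4 | 1⟩
  {1,4,6,10}:  v_{1} + v_{4} + v_{6} + v_{10} = v_{3} — sig = ⟨4 | 1⟩

so the primitive-relation signature multiset is
{ ⟨2 | 0⟩ ×2,  ⟨2 | 1 1⟩ ×4,  ⟨2 | 1 1 1⟩ ×4,  ⟨2 | 1 2⟩,  ⟨2 | 1 2 2⟩,  ⟨2 | 2 2 2⟩,  ⟨3 | 0⟩,  ⟨3 | 1⟩,  ⟨3 | 1 1⟩,  ⟨4 | 1⟩ ×2 }


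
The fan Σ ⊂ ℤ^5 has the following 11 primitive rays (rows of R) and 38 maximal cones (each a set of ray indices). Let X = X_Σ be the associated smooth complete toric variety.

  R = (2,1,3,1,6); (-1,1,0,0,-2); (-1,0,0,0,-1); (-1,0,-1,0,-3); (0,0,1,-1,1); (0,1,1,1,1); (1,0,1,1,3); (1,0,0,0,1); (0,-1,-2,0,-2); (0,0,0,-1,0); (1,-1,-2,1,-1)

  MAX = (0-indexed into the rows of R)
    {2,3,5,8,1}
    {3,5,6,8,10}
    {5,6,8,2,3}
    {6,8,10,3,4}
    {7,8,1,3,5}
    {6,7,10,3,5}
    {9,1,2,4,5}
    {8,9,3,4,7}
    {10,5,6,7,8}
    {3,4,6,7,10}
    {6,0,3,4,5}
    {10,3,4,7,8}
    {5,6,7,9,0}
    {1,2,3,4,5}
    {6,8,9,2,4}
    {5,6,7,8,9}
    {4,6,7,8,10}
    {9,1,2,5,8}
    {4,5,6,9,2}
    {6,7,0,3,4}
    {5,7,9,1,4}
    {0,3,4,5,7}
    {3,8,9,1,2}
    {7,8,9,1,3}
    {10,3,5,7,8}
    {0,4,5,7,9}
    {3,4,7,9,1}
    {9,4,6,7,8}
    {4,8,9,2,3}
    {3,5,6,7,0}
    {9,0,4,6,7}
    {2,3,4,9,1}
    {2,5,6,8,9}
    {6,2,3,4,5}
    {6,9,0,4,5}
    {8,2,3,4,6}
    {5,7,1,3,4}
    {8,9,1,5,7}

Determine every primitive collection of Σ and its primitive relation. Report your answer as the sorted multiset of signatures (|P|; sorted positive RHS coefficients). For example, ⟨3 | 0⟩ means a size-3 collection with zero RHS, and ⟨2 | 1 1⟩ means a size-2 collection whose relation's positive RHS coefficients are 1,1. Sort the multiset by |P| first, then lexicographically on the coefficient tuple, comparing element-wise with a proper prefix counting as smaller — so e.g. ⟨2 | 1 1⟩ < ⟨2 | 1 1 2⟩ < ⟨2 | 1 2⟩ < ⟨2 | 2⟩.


Minimal non-faces — 17 found among 11 rays, 38 max cones:

  P={2,7}:  v_{2} + v_{7} = 0  so sig = ⟨2 | 0⟩
  P={1,6}:  v_{1} + v_{6} = v_{5}  so sig = ⟨2 | 1⟩
  P={0,8}:  v_{0} + v_{8} = v_{6} + v_{7}  so sig = ⟨2 | 1 1⟩
  P={9,10}:  v_{9} + v_{10} = v_{7} + v_{8}  so sig = ⟨2 | 1 1⟩
  P={0,2}:  v_{0} + v_{2} = v_{4} + v_{5} + v_{6}  so sig = ⟨2 | 1 1 1⟩
  P={2,10}:  v_{2} + v_{10} = v_{3} + v_{6} + v_{8}  so sig = ⟨2 | 1 1 1⟩
  P={1,10}:  v_{1} + v_{10} = v_{3} + v_{5} + v_{7} + v_{8}  so sig = ⟨2 | 1 1 1 1⟩
  P={0,1}:  v_{0} + v_{1} = v_{4} + 2·v_{5} + v_{7}  so sig = ⟨2 | 1 1 2⟩
  P={0,10}:  v_{0} + v_{10} = v_{3} + 2·v_{6} + 2·v_{7}  so sig = ⟨2 | 1 2 2⟩
  P={3,6,9}:  v_{3} + v_{6} + v_{9} = 0  so sig = ⟨3 | 0⟩
  P={4,5,8}:  v_{4} + v_{5} + v_{8} = 0  so sig = ⟨3 | 0⟩
  P={3,5,9}:  v_{3} + v_{5} + v_{9} = v_{1}  so sig = ⟨3 | 1⟩
  P={1,4,8}:  v_{1} + v_{4} + v_{8} = v_{3} + v_{9}  so sig = ⟨3 | 1 1⟩
  P={0,3,9}:  v_{0} + v_{3} + v_{9} = v_{4} + v_{5} + v_{7}  so sig = ⟨3 | 1 1 1⟩
  P={4,5,10}:  v_{4} + v_{5} + v_{10} = v_{3} + v_{6} + v_{7}  so sig = ⟨3 | 1 1 1⟩
  P={3,6,7,8}:  v_{3} + v_{6} + v_{7} + v_{8} = v_{10}  so sig = ⟨4 | 1⟩
  P={4,5,6,7}:  v_{4} + v_{5} + v_{6} + v_{7} = v_{0}  so sig = ⟨4 | 1⟩

Signatures (|P|; sorted positive RHS coefficients), sorted:
    ⟨2 | 0⟩
    ⟨2 | 1⟩
    ⟨2 | 1 1⟩
    ⟨2 | 1 1⟩
    ⟨2 | 1 1 1⟩
    ⟨2 | 1 1 1⟩
    ⟨2 | 1 1 1 1⟩
    ⟨2 | 1 1 2⟩
    ⟨2 | 1 2 2⟩
    ⟨3 | 0⟩
    ⟨3 | 0⟩
    ⟨3 | 1⟩
    ⟨3 | 1 1⟩
    ⟨3 | 1 1 1⟩
    ⟨3 | 1 1 1⟩
    ⟨4 | 1⟩
    ⟨4 | 1⟩


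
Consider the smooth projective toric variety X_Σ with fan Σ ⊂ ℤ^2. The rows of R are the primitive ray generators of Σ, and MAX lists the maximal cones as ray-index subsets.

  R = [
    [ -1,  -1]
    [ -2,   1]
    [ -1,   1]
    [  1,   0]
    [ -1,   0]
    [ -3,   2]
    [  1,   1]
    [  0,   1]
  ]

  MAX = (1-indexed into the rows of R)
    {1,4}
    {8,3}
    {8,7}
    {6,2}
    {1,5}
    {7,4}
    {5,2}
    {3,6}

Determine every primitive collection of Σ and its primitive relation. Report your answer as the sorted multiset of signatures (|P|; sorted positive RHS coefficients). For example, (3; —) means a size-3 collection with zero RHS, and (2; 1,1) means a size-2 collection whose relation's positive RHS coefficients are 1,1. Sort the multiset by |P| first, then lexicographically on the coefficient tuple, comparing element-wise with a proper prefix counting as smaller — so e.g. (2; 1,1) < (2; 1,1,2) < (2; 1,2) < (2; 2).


Δ(Σ) — 8 vertices, 20 min non-faces:

  {1,7}:  v_{1} + v_{7} = 0  →  sig = (2; —)
  {4,5}:  v_{4} + v_{5} = 0  →  sig = (2; —)
  {1,8}:  v_{1} + v_{8} = v_{5}  →  sig = (2; 1)
  {2,3}:  v_{2} + v_{3} = v_{6}  →  sig = (2; 1)
  {2,4}:  v_{2} + v_{4} = v_{3}  →  sig = (2; 1)
  {3,4}:  v_{3} + v_{4} = v_{8}  →  sig = (2; 1)
  {3,5}:  v_{3} + v_{5} = v_{2}  →  sig = (2; 1)
  {4,8}:  v_{4} + v_{8} = v_{7}  →  sig = (2; 1)
  {5,7}:  v_{5} + v_{7} = v_{8}  →  sig = (2; 1)
  {5,8}:  v_{5} + v_{8} = v_{3}  →  sig = (2; 1)
  {2,7}:  v_{2} + v_{7} = v_{3} + v_{8}  →  sig = (2; 1,1)
  {1,6}:  v_{1} + v_{6} = v_{2} + 2·v_{5}  →  sig = (2; 1,2)
  {6,7}:  v_{6} + v_{7} = 2·v_{3} + v_{8}  →  sig = (2; 1,2)
  {1,3}:  v_{1} + v_{3} = 2·v_{5}  →  sig = (2; 2)
  {2,8}:  v_{2} + v_{8} = 2·v_{3}  →  sig = (2; 2)
  {3,7}:  v_{3} + v_{7} = 2·v_{8}  →  sig = (2; 2)
  {4,6}:  v_{4} + v_{6} = 2·v_{3}  →  sig = (2; 2)
  {5,6}:  v_{5} + v_{6} = 2·v_{2}  →  sig = (2; 2)
  {1,2}:  v_{1} + v_{2} = 3·v_{5}  →  sig = (2; 3)
  {6,8}:  v_{6} + v_{8} = 3·v_{3}  →  sig = (2; 3)

Signatures (|P|; sorted positive RHS coefficients), sorted:
[(2; —), (2; —), (2; 1), (2; 1), (2; 1), (2; 1), (2; 1), (2; 1), (2; 1), (2; 1), (2; 1,1), (2; 1,2), (2; 1,2), (2; 2), (2; 2), (2; 2), (2; 2), (2; 2), (2; 3), (2; 3)]


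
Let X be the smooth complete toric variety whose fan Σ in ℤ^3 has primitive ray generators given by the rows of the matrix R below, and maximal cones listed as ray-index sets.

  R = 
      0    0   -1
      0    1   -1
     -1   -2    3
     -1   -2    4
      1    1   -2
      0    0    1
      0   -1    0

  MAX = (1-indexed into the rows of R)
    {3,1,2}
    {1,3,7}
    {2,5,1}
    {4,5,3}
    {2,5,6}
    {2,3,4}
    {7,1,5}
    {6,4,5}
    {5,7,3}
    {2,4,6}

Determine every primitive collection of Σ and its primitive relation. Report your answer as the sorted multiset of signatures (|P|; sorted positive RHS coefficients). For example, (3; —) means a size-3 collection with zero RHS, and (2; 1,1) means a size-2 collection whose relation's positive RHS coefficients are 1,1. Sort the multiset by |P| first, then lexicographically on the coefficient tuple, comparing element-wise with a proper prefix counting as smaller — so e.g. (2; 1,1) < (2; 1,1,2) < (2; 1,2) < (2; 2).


The 9 primitive collections of Σ (r=7, n=3):

  {1,6}:  v_{1} + v_{6} = 0 ; sig = (2; —)
  {1,4}:  v_{1} + v_{4} = v_{3} ; sig = (2; 1)
  {2,7}:  v_{2} + v_{7} = v_{1} ; sig = (2; 1)
  {3,6}:  v_{3} + v_{6} = v_{4} ; sig = (2; 1)
  {6,7}:  v_{6} + v_{7} = v_{3} + v_{5} ; sig = (2; 1,1)
  {4,7}:  v_{4} + v_{7} = 2·v_{3} + v_{5} ; sig = (2; 1,2)
  {2,3,5}:  v_{2} + v_{3} + v_{5} = 0 ; sig = (3; —)
  {1,3,5}:  v_{1} + v_{3} + v_{5} = v_{7} ; sig = (3; 1)
  {2,4,5}:  v_{2} + v_{4} + v_{5} = v_{6} ; sig = (3; 1)

so the primitive-relation signature multiset is
    |P|=2: 6 collections, coeffs (), (1), (1), (1), (1,1), (1,2)
    |P|=3: 3 collections, coeffs (), (1), (1)


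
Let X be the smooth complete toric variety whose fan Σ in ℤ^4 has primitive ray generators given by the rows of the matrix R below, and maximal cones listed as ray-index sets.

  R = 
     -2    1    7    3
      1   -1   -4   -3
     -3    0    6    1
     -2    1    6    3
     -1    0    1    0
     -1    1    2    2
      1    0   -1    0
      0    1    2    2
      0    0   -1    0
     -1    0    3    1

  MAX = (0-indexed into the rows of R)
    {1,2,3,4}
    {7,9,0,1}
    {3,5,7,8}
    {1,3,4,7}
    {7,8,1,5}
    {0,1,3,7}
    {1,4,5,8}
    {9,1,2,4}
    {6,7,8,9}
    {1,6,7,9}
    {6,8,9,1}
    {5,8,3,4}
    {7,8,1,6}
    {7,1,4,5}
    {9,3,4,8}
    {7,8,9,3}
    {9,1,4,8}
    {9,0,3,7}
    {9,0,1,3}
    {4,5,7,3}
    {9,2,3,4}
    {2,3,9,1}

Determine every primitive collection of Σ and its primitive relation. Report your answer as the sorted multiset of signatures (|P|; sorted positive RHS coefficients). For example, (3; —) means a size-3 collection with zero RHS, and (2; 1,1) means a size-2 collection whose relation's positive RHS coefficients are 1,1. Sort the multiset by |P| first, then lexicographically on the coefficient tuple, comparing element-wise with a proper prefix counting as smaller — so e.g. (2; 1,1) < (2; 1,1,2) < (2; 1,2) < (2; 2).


20 minimal non-faces of Δ(Σ) (on 10 rays):

  {4,6}:  v_{4} + v_{6} = 0 — sig = (2; —)
  {0,8}:  v_{0} + v_{8} = v_{3} — sig = (2; 1)
  {3,6}:  v_{3} + v_{6} = v_{7} + v_{9} — sig = (2; 1,1)
  {5,6}:  v_{5} + v_{6} = v_{7} + v_{8} — sig = (2; 1,1)
  {5,9}:  v_{5} + v_{9} = v_{3} + v_{8} — sig = (2; 1,1)
  {0,5}:  v_{0} + v_{5} = v_{3} + v_{4} + v_{7} — sig = (2; 1,1,1)
  {2,6}:  v_{2} + v_{6} = v_{1} + v_{3} + v_{9} — sig = (2; 1,1,1)
  {0,4}:  v_{0} + v_{4} = v_{1} + 2·v_{3} — sig = (2; 1,2)
  {2,5}:  v_{2} + v_{5} = v_{3} + 2·v_{4} — sig = (2; 1,2)
  {2,7}:  v_{2} + v_{7} = v_{1} + 2·v_{3} — sig = (2; 1,2)
  {2,8}:  v_{2} + v_{8} = 2·v_{4} + v_{9} — sig = (2; 1,2)
  {0,6}:  v_{0} + v_{6} = v_{1} + 2·v_{7} + 2·v_{9} — sig = (2; 1,2,2)
  {0,2}:  v_{0} + v_{2} = 2·v_{1} + 3·v_{3} + v_{9} — sig = (2; 1,2,3)
  {1,3,8}:  v_{1} + v_{3} + v_{8} = v_{4} — sig = (3; 1)
  {4,7,8}:  v_{4} + v_{7} + v_{8} = v_{5} — sig = (3; 1)
  {4,7,9}:  v_{4} + v_{7} + v_{9} = v_{3} — sig = (3; 1)
  {1,3,5}:  v_{1} + v_{3} + v_{5} = 2·v_{4} + v_{7} — sig = (3; 1,2)
  {1,7,8,9}:  v_{1} + v_{7} + v_{8} + v_{9} = 0 — sig = (4; —)
  {1,3,4,9}:  v_{1} + v_{3} + v_{4} + v_{9} = v_{2} — sig = (4; 1)
  {1,3,7,9}:  v_{1} + v_{3} + v_{7} + v_{9} = v_{0} — sig = (4; 1)

so the primitive-relation signature multiset is
    |P|=2: 13 collections, coeffs (), (1), (1,1), (1,1), (1,1), (1,1,1), (1,1,1), (1,2), (1,2), (1,2), (1,2), (1,2,2), (1,2,3)
    |P|=3: 4 collections, coeffs (1), (1), (1), (1,2)
    |P|=4: 3 collections, coeffs (), (1), (1)


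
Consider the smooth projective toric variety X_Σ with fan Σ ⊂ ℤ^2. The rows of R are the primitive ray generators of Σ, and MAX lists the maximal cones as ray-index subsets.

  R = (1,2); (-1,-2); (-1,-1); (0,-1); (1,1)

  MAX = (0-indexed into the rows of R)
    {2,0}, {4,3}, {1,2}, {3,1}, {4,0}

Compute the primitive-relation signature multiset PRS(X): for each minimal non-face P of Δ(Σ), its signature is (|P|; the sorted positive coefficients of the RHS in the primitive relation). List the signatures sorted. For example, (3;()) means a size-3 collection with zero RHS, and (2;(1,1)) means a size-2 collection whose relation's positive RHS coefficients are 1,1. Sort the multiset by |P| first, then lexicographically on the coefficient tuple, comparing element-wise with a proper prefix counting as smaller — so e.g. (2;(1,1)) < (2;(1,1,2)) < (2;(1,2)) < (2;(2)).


Minimal non-faces — 5 found among 5 rays, 5 max cones:

  P = {0,1}:  v_{0} + v_{1} = 0  so sig = (2;())
  P = {2,4}:  v_{2} + v_{4} = 0  so sig = (2;())
  P = {0,3}:  v_{0} + v_{3} = v_{4}  so sig = (2;(1))
  P = {1,4}:  v_{1} + v_{4} = v_{3}  so sig = (2;(1))
  P = {2,3}:  v_{2} + v_{3} = v_{1}  so sig = (2;(1))

Sorted signature multiset PRS(X):
    |P|=2: 5 collections, coeffs (), (), (1), (1), (1)


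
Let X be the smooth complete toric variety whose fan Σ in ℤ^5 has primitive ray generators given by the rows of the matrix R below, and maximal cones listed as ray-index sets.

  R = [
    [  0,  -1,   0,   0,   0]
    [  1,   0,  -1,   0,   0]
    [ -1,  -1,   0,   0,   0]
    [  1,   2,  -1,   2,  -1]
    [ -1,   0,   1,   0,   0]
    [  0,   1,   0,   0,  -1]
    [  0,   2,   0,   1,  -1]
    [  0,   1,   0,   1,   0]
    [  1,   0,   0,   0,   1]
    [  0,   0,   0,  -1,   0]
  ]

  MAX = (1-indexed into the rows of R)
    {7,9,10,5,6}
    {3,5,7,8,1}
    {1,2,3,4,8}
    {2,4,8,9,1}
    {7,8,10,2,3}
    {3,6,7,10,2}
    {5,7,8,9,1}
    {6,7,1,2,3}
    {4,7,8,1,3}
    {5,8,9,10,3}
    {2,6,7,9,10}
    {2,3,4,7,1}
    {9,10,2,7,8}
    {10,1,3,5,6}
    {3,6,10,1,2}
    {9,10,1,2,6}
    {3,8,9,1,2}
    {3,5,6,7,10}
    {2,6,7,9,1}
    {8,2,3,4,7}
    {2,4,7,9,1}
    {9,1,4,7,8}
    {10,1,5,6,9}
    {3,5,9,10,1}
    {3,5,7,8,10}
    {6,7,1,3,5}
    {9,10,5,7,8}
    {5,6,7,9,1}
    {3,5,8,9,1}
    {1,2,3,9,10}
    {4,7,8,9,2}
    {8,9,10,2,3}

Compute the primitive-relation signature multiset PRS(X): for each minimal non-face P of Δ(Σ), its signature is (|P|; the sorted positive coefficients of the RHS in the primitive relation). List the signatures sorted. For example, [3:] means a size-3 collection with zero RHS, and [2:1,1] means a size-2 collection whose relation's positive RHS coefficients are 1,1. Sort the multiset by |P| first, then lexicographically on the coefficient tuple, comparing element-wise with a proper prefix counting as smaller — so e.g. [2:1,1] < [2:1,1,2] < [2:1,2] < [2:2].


Σ has 11 primitive collections:

  P={2,5}:  v_{2} + v_{5} = 0 — sig = [2:]
  P={6,8}:  v_{6} + v_{8} = v_{7} — sig = [2:1]
  P={4,10}:  v_{4} + v_{10} = v_{2} + v_{7} — sig = [2:1,1]
  P={4,5}:  v_{4} + v_{5} = v_{1} + v_{7} + v_{8} — sig = [2:1,1,1]
  P={4,6}:  v_{4} + v_{6} = v_{1} + v_{2} + 2·v_{7} — sig = [2:1,1,2]
  P={1,8,10}:  v_{1} + v_{8} + v_{10} = 0 — sig = [3:]
  P={3,6,9}:  v_{3} + v_{6} + v_{9} = 0 — sig = [3:]
  P={1,7,10}:  v_{1} + v_{7} + v_{10} = v_{6} — sig = [3:1]
  P={3,7,9}:  v_{3} + v_{7} + v_{9} = v_{8} — sig = [3:1]
  P={3,4,9}:  v_{3} + v_{4} + v_{9} = v_{1} + v_{2} + 2·v_{8} — sig = [3:1,1,2]
  P={1,2,7,8}:  v_{1} + v_{2} + v_{7} + v_{8} = v_{4} — sig = [4:1]

Hence PRS(X_Σ) =
    [2:]
    [2:1]
    [2:1,1]
    [2:1,1,1]
    [2:1,1,2]
    [3:]
    [3:]
    [3:1]
    [3:1]
    [3:1,1,2]
    [4:1]
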